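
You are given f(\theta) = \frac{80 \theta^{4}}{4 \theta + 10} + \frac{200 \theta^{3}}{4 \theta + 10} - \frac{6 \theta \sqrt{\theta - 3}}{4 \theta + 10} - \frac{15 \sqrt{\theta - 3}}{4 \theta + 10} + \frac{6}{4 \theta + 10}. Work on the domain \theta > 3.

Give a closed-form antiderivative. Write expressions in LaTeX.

An antiderivative is F(\theta) = 5 \theta^{4} - \theta \sqrt{\theta - 3} + 3 \sqrt{\theta - 3} + \frac{3 \log{\left(\theta + \frac{5}{2} \right)}}{2}.

The integrand splits into summands that can be handled one at a time.
Check: d/d\theta[5 \theta^{4} - \theta \sqrt{\theta - 3} + 3 \sqrt{\theta - 3} + \frac{3 \log{\left(\theta + \frac{5}{2} \right)}}{2}] = \frac{80 \theta^{4} \sqrt{\theta - 3} + 200 \theta^{3} \sqrt{\theta - 3} - 6 \theta^{2} + 3 \theta + 6 \sqrt{\theta - 3} + 45}{4 \theta \sqrt{\theta - 3} + 10 \sqrt{\theta - 3}}, which equals f(\theta).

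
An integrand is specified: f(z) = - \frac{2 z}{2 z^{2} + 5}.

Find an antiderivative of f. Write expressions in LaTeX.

An antiderivative is F(z) = - \frac{\log{\left(z^{2} + \frac{5}{2} \right)}}{2}.

f matches the chain-rule pattern g'(h)*h' with inner function h(z) = z^{2} + \frac{5}{2}; substituting u = h(z) collapses the integral.
Check: d/dz[- \frac{\log{\left(z^{2} + \frac{5}{2} \right)}}{2}] = - \frac{2 z}{2 z^{2} + 5} = f(z).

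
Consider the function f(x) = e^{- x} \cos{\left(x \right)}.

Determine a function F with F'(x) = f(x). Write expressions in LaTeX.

An antiderivative F(x) passes only if d/dx[F] lands on f(x) exactly.
Check: d/dx[\frac{\left(\sin{\left(x \right)} - \cos{\left(x \right)}\right) e^{- x}}{2}] = e^{- x} \cos{\left(x \right)} = f(x).

An antiderivative is F(x) = \frac{\left(\sin{\left(x \right)} - \cos{\left(x \right)}\right) e^{- x}}{2}.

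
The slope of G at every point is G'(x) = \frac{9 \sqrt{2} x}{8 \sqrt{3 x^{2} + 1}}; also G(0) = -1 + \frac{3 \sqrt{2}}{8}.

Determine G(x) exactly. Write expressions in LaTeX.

G(x) = \frac{3 \sqrt{2} \sqrt{3 x^{2} + 1} - 8}{8}

The substitution u = \frac{3 x^{2}}{2} + \frac{1}{2} works: G'(x) is exactly (dG/du)*(du/dx) for that inner function.
A general antiderivative is \frac{3 \sqrt{\frac{3 x^{2}}{2} + \frac{1}{2}}}{4} + C.
The condition gives C = -1 + \frac{3 \sqrt{2}}{8} - (\frac{3 \sqrt{2}}{8}) = -1.
So G(x) = \frac{3 \sqrt{2} \sqrt{3 x^{2} + 1} - 8}{8}.
Check: d/dx[\frac{3 \sqrt{2} \sqrt{3 x^{2} + 1} - 8}{8}] = \frac{9 \sqrt{2} x}{8 \sqrt{3 x^{2} + 1}} = G'(x).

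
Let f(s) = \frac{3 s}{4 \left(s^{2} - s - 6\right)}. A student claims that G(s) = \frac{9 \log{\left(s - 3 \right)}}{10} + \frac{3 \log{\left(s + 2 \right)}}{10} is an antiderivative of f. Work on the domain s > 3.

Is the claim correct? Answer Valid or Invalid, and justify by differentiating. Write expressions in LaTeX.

d/ds[G] = \frac{12 s + 9}{10 s^{2} - 10 s - 60}
d/ds[G] - f(s) = \frac{9}{20 s - 60} != 0.

Invalid: d/ds[G] - f = \frac{9}{20 s - 60}, which is not 0.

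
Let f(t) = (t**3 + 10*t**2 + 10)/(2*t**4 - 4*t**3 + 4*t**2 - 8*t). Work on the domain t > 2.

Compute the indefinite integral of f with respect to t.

Factor the denominator (2*t*(t - 2)*(t**2 + 2)) and decompose: f = -(4*t - 7)/(6*(t**2 + 2)) + 29/(12*(t - 2)) - 5/(4*t); each piece integrates to a log, atan, or power term.
Check: d/dt[-5*log(t)/4 + 29*log(t - 2)/12 - log(t**2 + 2)/3 + 7*sqrt(2)*atan(sqrt(2)*t/2)/12] = (t**3 + 10*t**2 + 10)/(2*t**4 - 4*t**3 + 4*t**2 - 8*t) = f(t).

F(t) = -5*log(t)/4 + 29*log(t - 2)/12 - log(t**2 + 2)/3 + 7*sqrt(2)*atan(sqrt(2)*t/2)/12 + C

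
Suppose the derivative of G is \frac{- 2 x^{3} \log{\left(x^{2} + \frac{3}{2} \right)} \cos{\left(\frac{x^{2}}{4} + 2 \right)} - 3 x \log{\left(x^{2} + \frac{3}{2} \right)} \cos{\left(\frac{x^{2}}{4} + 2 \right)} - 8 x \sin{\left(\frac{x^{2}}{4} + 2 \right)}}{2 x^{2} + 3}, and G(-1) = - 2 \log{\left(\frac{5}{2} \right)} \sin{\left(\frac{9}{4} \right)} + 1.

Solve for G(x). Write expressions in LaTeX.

G(x) = - 2 \log{\left(x^{2} + \frac{3}{2} \right)} \sin{\left(\frac{x^{2}}{4} + 2 \right)} + 1

Recognize the product-rule pattern: G'(x) = u'v + uv' with u = - 2 \log{\left(x^{2} + \frac{3}{2} \right)}, v = \sin{\left(\frac{x^{2}}{4} + 2 \right)}, so integration by parts undoes it.
A general antiderivative is - 2 \log{\left(x^{2} + \frac{3}{2} \right)} \sin{\left(\frac{x^{2}}{4} + 2 \right)} + C.
The condition gives C = - 2 \log{\left(\frac{5}{2} \right)} \sin{\left(\frac{9}{4} \right)} + 1 - (- 2 \log{\left(\frac{5}{2} \right)} \sin{\left(\frac{9}{4} \right)}) = 1.
So G(x) = - 2 \log{\left(x^{2} + \frac{3}{2} \right)} \sin{\left(\frac{x^{2}}{4} + 2 \right)} + 1.
Check: d/dx[- 2 \log{\left(x^{2} + \frac{3}{2} \right)} \sin{\left(\frac{x^{2}}{4} + 2 \right)} + 1] = \frac{- 2 x^{3} \log{\left(x^{2} + \frac{3}{2} \right)} \cos{\left(\frac{x^{2}}{4} + 2 \right)} - 3 x \log{\left(x^{2} + \frac{3}{2} \right)} \cos{\left(\frac{x^{2}}{4} + 2 \right)} - 8 x \sin{\left(\frac{x^{2}}{4} + 2 \right)}}{2 x^{2} + 3} = G'(x).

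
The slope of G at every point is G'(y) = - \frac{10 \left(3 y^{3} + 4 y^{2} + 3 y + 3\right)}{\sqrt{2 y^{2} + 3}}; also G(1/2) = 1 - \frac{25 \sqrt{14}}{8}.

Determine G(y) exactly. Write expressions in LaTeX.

G(y) = - 5 y^{2} \sqrt{2 y^{2} + 3} - 10 y \sqrt{2 y^{2} + 3} + 1

Recognize the product-rule pattern: G'(y) = u'v + uv' with u = 5 \sqrt{2 y^{2} + 3}, v = - y^{2} - 2 y, so integration by parts undoes it.
A general antiderivative is 5 \left(- y^{2} - 2 y\right) \sqrt{2 y^{2} + 3} + C.
The condition gives C = 1 - \frac{25 \sqrt{14}}{8} - (- \frac{25 \sqrt{14}}{8}) = 1.
So G(y) = - 5 y^{2} \sqrt{2 y^{2} + 3} - 10 y \sqrt{2 y^{2} + 3} + 1.
Check: d/dy[- 5 y^{2} \sqrt{2 y^{2} + 3} - 10 y \sqrt{2 y^{2} + 3} + 1] = \frac{- 30 y^{3} - 40 y^{2} - 30 y - 30}{\sqrt{2 y^{2} + 3}}, which equals G'(y).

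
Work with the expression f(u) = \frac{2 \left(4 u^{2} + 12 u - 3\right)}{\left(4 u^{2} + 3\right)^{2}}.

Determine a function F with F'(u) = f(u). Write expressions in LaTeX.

An antiderivative is F(u) = \frac{- u - \frac{3}{2}}{2 u^{2} + \frac{3}{2}}.

f has the shape v'r + vr' for v = \frac{1}{2 u^{2} + \frac{3}{2}} and r = - u - \frac{3}{2} — it is the derivative of the product v*r.
Check: d/du[\frac{- u - \frac{3}{2}}{2 u^{2} + \frac{3}{2}}] = \frac{8 u^{2} + 24 u - 6}{16 u^{4} + 24 u^{2} + 9}, which equals f(u).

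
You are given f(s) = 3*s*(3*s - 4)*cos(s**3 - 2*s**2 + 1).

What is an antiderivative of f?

An antiderivative is F(s) = 3*sin(s**3 - 2*s**2 + 1).

The substitution u = s**3 - 2*s**2 + 1 works: f is exactly (dF/du)*(du/ds) for that inner function.
Check: d/ds[3*sin(s**3 - 2*s**2 + 1)] = 9*s**2*cos(s**3 - 2*s**2 + 1) - 12*s*cos(s**3 - 2*s**2 + 1), which equals f(s).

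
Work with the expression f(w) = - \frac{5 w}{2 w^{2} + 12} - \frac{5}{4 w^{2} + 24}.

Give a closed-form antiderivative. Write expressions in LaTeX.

An antiderivative is F(w) = - \frac{5 \log{\left(w^{2} + 6 \right)}}{4} - \frac{5 \sqrt{6} \operatorname{atan}{\left(\frac{\sqrt{6} w}{6} \right)}}{24}.

Integrate term by term and add the pieces.
Check: d/dw[- \frac{5 \log{\left(w^{2} + 6 \right)}}{4} - \frac{5 \sqrt{6} \operatorname{atan}{\left(\frac{\sqrt{6} w}{6} \right)}}{24}] = \frac{- 10 w - 5}{4 w^{2} + 24}, which equals f(w).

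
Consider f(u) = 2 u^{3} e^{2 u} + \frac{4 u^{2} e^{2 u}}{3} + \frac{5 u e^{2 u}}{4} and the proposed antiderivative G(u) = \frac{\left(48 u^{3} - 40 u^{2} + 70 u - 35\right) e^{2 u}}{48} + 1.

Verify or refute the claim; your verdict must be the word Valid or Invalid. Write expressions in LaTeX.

d/du[G] = 2 u^{3} e^{2 u} + \frac{4 u^{2} e^{2 u}}{3} + \frac{5 u e^{2 u}}{4}
This equals f(u) exactly, so the claim holds.

Valid - differentiating G returns exactly f.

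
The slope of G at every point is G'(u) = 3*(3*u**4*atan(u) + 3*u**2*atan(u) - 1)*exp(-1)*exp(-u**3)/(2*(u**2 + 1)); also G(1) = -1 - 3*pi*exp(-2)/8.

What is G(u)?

Recognize the product-rule pattern: G'(u) = v'r + vr' with v = -3*atan(u)/2, r = exp(-u**3 - 1), so integration by parts undoes it.
A general antiderivative is -3*exp(-u**3 - 1)*atan(u)/2 + C.
The condition gives C = -1 - 3*pi*exp(-2)/8 - (-3*pi*exp(-2)/8) = -1.
So G(u) = -(2 + 3*exp(-1)*exp(-u**3)*atan(u))/2.
Check: d/du[-(2 + 3*exp(-1)*exp(-u**3)*atan(u))/2] = (9*u**4*atan(u) + 9*u**2*atan(u) - 3)/(2*exp(1)*u**2*exp(u**3) + 2*exp(1)*exp(u**3)), which equals G'(u).

G(u) = -(2 + 3*exp(-1)*exp(-u**3)*atan(u))/2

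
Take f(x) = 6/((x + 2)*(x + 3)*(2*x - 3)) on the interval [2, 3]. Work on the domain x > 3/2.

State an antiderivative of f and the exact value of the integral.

Antiderivative: F(x) = 4*log(x - 3/2)/21 - 6*log(x + 2)/7 + 2*log(x + 3)/3; value = -32*log(5)/21 + 4*log(3/2)/21 + 4*log(2)/21 + 6*log(4)/7 + 2*log(6)/3

The denominator factors as (x + 2)*(x + 3)*(2*x - 3); partial fractions split f into directly integrable pieces: 8/(21*(2*x - 3)) + 2/(3*(x + 3)) - 6/(7*(x + 2)).
F(x) = 4*log(x - 3/2)/21 - 6*log(x + 2)/7 + 2*log(x + 3)/3 is an antiderivative of f.
Check: d/dx[4*log(x - 3/2)/21 - 6*log(x + 2)/7 + 2*log(x + 3)/3] = 6/(2*x**3 + 7*x**2 - 3*x - 18), which equals f(x).
F(3) = -6*log(5)/7 + 4*log(3/2)/21 + 2*log(6)/3; F(2) = -6*log(4)/7 - 4*log(2)/21 + 2*log(5)/3.
Integral = F(3) - F(2) = -32*log(5)/21 + 4*log(3/2)/21 + 4*log(2)/21 + 6*log(4)/7 + 2*log(6)/3.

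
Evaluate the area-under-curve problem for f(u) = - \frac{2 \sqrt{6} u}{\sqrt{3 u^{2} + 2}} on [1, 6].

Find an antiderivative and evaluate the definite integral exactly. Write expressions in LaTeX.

Antiderivative: F(u) = - \frac{2 \sqrt{6} \sqrt{3 u^{2} + 2}}{3}; value = - \frac{4 \sqrt{165}}{3} + \frac{2 \sqrt{30}}{3}

The substitution w = 2 u^{2} + \frac{4}{3} works: f is exactly (dF/dw)*(dw/du) for that inner function.
F(u) = - \frac{2 \sqrt{6} \sqrt{3 u^{2} + 2}}{3} is an antiderivative of f.
Check: d/du[- \frac{2 \sqrt{6} \sqrt{3 u^{2} + 2}}{3}] = - \frac{2 \sqrt{6} u}{\sqrt{3 u^{2} + 2}} = f(u).
F(6) = - \frac{4 \sqrt{165}}{3}; F(1) = - \frac{2 \sqrt{30}}{3}.
Integral = F(6) - F(1) = - \frac{4 \sqrt{165}}{3} + \frac{2 \sqrt{30}}{3}.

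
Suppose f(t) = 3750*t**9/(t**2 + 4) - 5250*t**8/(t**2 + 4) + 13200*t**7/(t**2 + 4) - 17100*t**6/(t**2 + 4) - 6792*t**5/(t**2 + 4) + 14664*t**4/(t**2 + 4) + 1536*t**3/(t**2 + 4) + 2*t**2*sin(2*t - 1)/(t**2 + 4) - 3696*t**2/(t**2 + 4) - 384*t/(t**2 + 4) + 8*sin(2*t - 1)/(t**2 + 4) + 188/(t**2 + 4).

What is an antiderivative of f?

An antiderivative is F(t) = 1875*t**8/4 - 750*t**7 - 300*t**6 + 780*t**5 + 102*t**4 - 312*t**3 - 48*t**2 + 48*t - cos(2*t - 1) - 2*atan(t/2).

Integrate term by term and add the pieces.
Check: d/dt[1875*t**8/4 - 750*t**7 - 300*t**6 + 780*t**5 + 102*t**4 - 312*t**3 - 48*t**2 + 48*t - cos(2*t - 1) - 2*atan(t/2)] = (3750*t**9 - 5250*t**8 + 13200*t**7 - 17100*t**6 - 6792*t**5 + 14664*t**4 + 1536*t**3 + 2*t**2*sin(2*t - 1) - 3696*t**2 - 384*t + 8*sin(2*t - 1) + 188)/(t**2 + 4), which equals f(t).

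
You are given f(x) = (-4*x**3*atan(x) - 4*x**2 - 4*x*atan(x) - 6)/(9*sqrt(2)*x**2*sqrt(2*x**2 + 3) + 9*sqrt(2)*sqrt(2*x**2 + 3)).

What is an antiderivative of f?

An antiderivative is F(x) = -sqrt(2)*sqrt(2*x**2 + 3)*atan(x)/9.

Recognize the product-rule pattern: f = u'v + uv' with u = -2*sqrt(x**2 + 3/2)/9, v = atan(x), so integration by parts undoes it.
Check: d/dx[-sqrt(2)*sqrt(2*x**2 + 3)*atan(x)/9] = (-2*sqrt(2)*x**3*atan(x) - 2*sqrt(2)*x**2 - 2*sqrt(2)*x*atan(x) - 3*sqrt(2))/(9*x**2*sqrt(2*x**2 + 3) + 9*sqrt(2*x**2 + 3)), which equals f(x).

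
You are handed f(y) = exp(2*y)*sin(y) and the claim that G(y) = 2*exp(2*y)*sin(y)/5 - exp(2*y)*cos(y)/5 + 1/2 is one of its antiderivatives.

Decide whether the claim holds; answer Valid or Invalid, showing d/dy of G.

d/dy[G] = exp(2*y)*sin(y)
This equals f(y) exactly, so the claim holds.

Valid: G'(y) = f(y).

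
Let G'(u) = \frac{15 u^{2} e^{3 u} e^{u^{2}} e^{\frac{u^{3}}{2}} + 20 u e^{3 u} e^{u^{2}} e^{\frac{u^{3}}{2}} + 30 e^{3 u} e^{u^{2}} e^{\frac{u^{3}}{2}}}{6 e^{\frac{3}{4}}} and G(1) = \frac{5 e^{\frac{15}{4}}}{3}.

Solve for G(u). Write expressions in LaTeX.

The substitution w = \frac{u^{3}}{2} + u^{2} + 3 u - \frac{3}{4} works: G'(u) is exactly (dG/dw)*(dw/du) for that inner function.
A general antiderivative is \frac{5 e^{\frac{u^{3}}{2} + u^{2} + 3 u - \frac{3}{4}}}{3} + C.
The condition gives C = \frac{5 e^{\frac{15}{4}}}{3} - (\frac{5 e^{\frac{15}{4}}}{3}) = 0.
So G(u) = \frac{5 e^{3 u} e^{u^{2}} e^{\frac{u^{3}}{2}}}{3 e^{\frac{3}{4}}}.
Check: d/du[\frac{5 e^{3 u} e^{u^{2}} e^{\frac{u^{3}}{2}}}{3 e^{\frac{3}{4}}}] = \frac{15 u^{2} e^{3 u} e^{u^{2}} e^{\frac{u^{3}}{2}} + 20 u e^{3 u} e^{u^{2}} e^{\frac{u^{3}}{2}} + 30 e^{3 u} e^{u^{2}} e^{\frac{u^{3}}{2}}}{6 e^{\frac{3}{4}}} = G'(u).

G(u) = \frac{5 e^{3 u} e^{u^{2}} e^{\frac{u^{3}}{2}}}{3 e^{\frac{3}{4}}}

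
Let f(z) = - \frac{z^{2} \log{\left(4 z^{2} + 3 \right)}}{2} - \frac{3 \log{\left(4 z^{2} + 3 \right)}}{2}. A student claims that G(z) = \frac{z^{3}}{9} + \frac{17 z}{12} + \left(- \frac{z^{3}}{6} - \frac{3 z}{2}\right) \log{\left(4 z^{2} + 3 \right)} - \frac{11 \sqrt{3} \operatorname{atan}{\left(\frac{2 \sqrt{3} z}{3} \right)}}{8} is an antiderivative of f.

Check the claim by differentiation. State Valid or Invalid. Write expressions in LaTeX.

d/dz[G] = - \frac{z^{2} \log{\left(4 z^{2} + 3 \right)}}{2} - \frac{3 \log{\left(4 z^{2} + 3 \right)}}{2} - \frac{4}{3}
d/dz[G] - f(z) = - \frac{4}{3} != 0.

Invalid: d/dz[G] - f = - \frac{4}{3}, which is not 0.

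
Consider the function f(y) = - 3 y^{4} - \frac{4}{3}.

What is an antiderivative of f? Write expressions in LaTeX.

Since d/dy undoes antidifferentiation here, F'(y) = f(y) is required of F(y).
Check: d/dy[- \frac{3 y^{5}}{5} - \frac{4 y}{3}] = - 3 y^{4} - \frac{4}{3} = f(y).

An antiderivative is F(y) = - \frac{3 y^{5}}{5} - \frac{4 y}{3}.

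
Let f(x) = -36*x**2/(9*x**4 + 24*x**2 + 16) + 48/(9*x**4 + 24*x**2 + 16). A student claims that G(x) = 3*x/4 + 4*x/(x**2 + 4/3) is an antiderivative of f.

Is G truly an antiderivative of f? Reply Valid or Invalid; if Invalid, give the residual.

d/dx[G] = (27*x**4 - 72*x**2 + 240)/(36*x**4 + 96*x**2 + 64)
d/dx[G] - f(x) = 3/4 != 0.

Invalid: d/dx[G] - f = 3/4, which is not 0.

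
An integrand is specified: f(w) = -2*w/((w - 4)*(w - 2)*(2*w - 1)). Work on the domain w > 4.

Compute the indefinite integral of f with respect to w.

F(w) = -2*(6*log(w - 4) - 7*log(w - 2) + log(w - 1/2))/21 + C

Factor the denominator ((w - 4)*(w - 2)*(2*w - 1)) and decompose: f = -4/(21*(2*w - 1)) + 2/(3*(w - 2)) - 4/(7*(w - 4)); each piece integrates to a log, atan, or power term.
Check: d/dw[-2*(6*log(w - 4) - 7*log(w - 2) + log(w - 1/2))/21] = -2*w/(2*w**3 - 13*w**2 + 22*w - 8), which equals f(w).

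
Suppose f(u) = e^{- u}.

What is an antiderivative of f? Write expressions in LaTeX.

An antiderivative is F(u) = - e^{- u}.

Check any antiderivative F(u) by computing F'(u) and comparing it with f(u).
Check: d/du[- e^{- u}] = e^{- u} = f(u).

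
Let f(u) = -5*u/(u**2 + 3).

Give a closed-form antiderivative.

The substitution w = u**2 + 3 works: f is exactly (dF/dw)*(dw/du) for that inner function.
Check: d/du[-5*log(u**2 + 3)/2] = -5*u/(u**2 + 3) = f(u).

An antiderivative is F(u) = -5*log(u**2 + 3)/2.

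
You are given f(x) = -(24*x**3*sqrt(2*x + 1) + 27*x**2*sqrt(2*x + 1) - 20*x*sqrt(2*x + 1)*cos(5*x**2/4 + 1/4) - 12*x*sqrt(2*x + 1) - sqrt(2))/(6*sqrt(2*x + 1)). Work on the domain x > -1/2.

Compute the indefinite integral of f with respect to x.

A first test for any F(x): its x-derivative must equal f(x) identically.
Check: d/dx[-(6*x**4 + 9*x**3 - 6*x**2 - sqrt(2)*sqrt(2*x + 1) - 8*sin(5*x**2/4 + 1/4))/6] = (-24*x**3*sqrt(2*x + 1) - 27*x**2*sqrt(2*x + 1) + 20*x*sqrt(2*x + 1)*cos(5*x**2/4 + 1/4) + 12*x*sqrt(2*x + 1) + sqrt(2))/(6*sqrt(2*x + 1)), which equals f(x).

F(x) = -(6*x**4 + 9*x**3 - 6*x**2 - sqrt(2)*sqrt(2*x + 1) - 8*sin(5*x**2/4 + 1/4))/6 + C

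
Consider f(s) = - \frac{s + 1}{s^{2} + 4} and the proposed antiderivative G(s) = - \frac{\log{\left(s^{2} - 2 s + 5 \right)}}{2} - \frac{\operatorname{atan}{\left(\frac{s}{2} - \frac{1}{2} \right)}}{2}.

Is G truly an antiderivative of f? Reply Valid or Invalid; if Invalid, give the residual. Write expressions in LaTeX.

Invalid: d/ds[G] - f = \frac{- s^{2} - s + 5}{s^{4} - 2 s^{3} + 9 s^{2} - 8 s + 20}, which is not 0.

d/ds[G] = - \frac{s}{s^{2} - 2 s + 5}
d/ds[G] - f(s) = \frac{- s^{2} - s + 5}{s^{4} - 2 s^{3} + 9 s^{2} - 8 s + 20} != 0.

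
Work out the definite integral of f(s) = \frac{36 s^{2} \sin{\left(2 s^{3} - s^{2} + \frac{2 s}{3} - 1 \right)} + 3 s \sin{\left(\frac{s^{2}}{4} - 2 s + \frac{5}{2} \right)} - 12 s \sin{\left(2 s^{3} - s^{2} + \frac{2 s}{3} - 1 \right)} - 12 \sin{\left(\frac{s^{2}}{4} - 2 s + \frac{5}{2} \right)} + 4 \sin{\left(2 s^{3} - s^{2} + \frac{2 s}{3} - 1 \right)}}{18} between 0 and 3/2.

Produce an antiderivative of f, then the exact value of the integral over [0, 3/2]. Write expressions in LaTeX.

Recover f(s) by differentiating a candidate F(s); any mismatch rules it out.
F(s) = - \frac{\cos{\left(\frac{s^{2}}{4} - 2 s + \frac{5}{2} \right)}}{3} - \frac{\cos{\left(2 s^{3} - s^{2} + \frac{2 s}{3} - 1 \right)}}{3} is an antiderivative of f.
Check: d/ds[- \frac{\cos{\left(\frac{s^{2}}{4} - 2 s + \frac{5}{2} \right)}}{3} - \frac{\cos{\left(2 s^{3} - s^{2} + \frac{2 s}{3} - 1 \right)}}{3}] = 2 s^{2} \sin{\left(2 s^{3} - s^{2} + \frac{2 s}{3} - 1 \right)} + \frac{s \sin{\left(\frac{s^{2}}{4} - 2 s + \frac{5}{2} \right)}}{6} - \frac{2 s \sin{\left(2 s^{3} - s^{2} + \frac{2 s}{3} - 1 \right)}}{3} - \frac{2 \sin{\left(\frac{s^{2}}{4} - 2 s + \frac{5}{2} \right)}}{3} + \frac{2 \sin{\left(2 s^{3} - s^{2} + \frac{2 s}{3} - 1 \right)}}{9}, which equals f(s).
F(3/2) = - \frac{\cos{\left(\frac{1}{16} \right)}}{3} - \frac{\cos{\left(\frac{9}{2} \right)}}{3}; F(0) = - \frac{\cos{\left(1 \right)}}{3} - \frac{\cos{\left(\frac{5}{2} \right)}}{3}.
Integral = F(3/2) - F(0) = - \frac{\cos{\left(\frac{1}{16} \right)}}{3} + \frac{\cos{\left(\frac{5}{2} \right)}}{3} - \frac{\cos{\left(\frac{9}{2} \right)}}{3} + \frac{\cos{\left(1 \right)}}{3}.

Antiderivative: F(s) = - \frac{\cos{\left(\frac{s^{2}}{4} - 2 s + \frac{5}{2} \right)}}{3} - \frac{\cos{\left(2 s^{3} - s^{2} + \frac{2 s}{3} - 1 \right)}}{3}; value = - \frac{\cos{\left(\frac{1}{16} \right)}}{3} + \frac{\cos{\left(\frac{5}{2} \right)}}{3} - \frac{\cos{\left(\frac{9}{2} \right)}}{3} + \frac{\cos{\left(1 \right)}}{3}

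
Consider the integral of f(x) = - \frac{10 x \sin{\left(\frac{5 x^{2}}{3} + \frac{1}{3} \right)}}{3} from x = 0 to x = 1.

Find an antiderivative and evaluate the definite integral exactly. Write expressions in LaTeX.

Antiderivative: F(x) = \cos{\left(\frac{5 x^{2}}{3} + \frac{1}{3} \right)}; value = - \cos{\left(\frac{1}{3} \right)} + \cos{\left(2 \right)}

f matches the chain-rule pattern g'(h)*h' with inner function h(x) = \frac{5 x^{2}}{3} + \frac{1}{3}; substituting u = h(x) collapses the integral.
F(x) = \cos{\left(\frac{5 x^{2}}{3} + \frac{1}{3} \right)} is an antiderivative of f.
Check: d/dx[\cos{\left(\frac{5 x^{2}}{3} + \frac{1}{3} \right)}] = - \frac{10 x \sin{\left(\frac{5 x^{2}}{3} + \frac{1}{3} \right)}}{3} = f(x).
F(1) = \cos{\left(2 \right)}; F(0) = \cos{\left(\frac{1}{3} \right)}.
Integral = F(1) - F(0) = - \cos{\left(\frac{1}{3} \right)} + \cos{\left(2 \right)}.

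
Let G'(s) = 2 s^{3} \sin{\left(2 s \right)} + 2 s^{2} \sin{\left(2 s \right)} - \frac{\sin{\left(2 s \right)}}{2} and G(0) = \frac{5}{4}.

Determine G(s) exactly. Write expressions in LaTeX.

The integrand splits into summands that can be handled one at a time.
A general antiderivative is - s^{3} \cos{\left(2 s \right)} + \frac{3 s^{2} \sin{\left(2 s \right)}}{2} - s^{2} \cos{\left(2 s \right)} + s \sin{\left(2 s \right)} + \frac{3 s \cos{\left(2 s \right)}}{2} - \frac{3 \sin{\left(2 s \right)}}{4} + \frac{3 \cos{\left(2 s \right)}}{4} + C.
The condition gives C = \frac{5}{4} - (\frac{3}{4}) = \frac{1}{2}.
So G(s) = - \frac{4 s^{3} \cos{\left(2 s \right)} - 6 s^{2} \sin{\left(2 s \right)} + 4 s^{2} \cos{\left(2 s \right)} - 4 s \sin{\left(2 s \right)} - 6 s \cos{\left(2 s \right)} + 3 \sin{\left(2 s \right)} - 3 \cos{\left(2 s \right)} - 2}{4}.
Check: d/ds[- \frac{4 s^{3} \cos{\left(2 s \right)} - 6 s^{2} \sin{\left(2 s \right)} + 4 s^{2} \cos{\left(2 s \right)} - 4 s \sin{\left(2 s \right)} - 6 s \cos{\left(2 s \right)} + 3 \sin{\left(2 s \right)} - 3 \cos{\left(2 s \right)} - 2}{4}] = 2 s^{3} \sin{\left(2 s \right)} + 2 s^{2} \sin{\left(2 s \right)} - \frac{\sin{\left(2 s \right)}}{2} = G'(s).

G(s) = - \frac{4 s^{3} \cos{\left(2 s \right)} - 6 s^{2} \sin{\left(2 s \right)} + 4 s^{2} \cos{\left(2 s \right)} - 4 s \sin{\left(2 s \right)} - 6 s \cos{\left(2 s \right)} + 3 \sin{\left(2 s \right)} - 3 \cos{\left(2 s \right)} - 2}{4}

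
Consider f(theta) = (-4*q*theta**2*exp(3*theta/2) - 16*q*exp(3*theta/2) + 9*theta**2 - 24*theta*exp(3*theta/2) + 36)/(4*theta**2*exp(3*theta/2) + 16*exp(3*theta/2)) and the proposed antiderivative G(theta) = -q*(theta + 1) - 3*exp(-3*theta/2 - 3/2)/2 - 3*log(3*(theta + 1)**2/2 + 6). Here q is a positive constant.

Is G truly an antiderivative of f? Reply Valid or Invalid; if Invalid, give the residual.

Invalid: d/dtheta[G] - f = (-9*theta**4*exp(3/2)*exp(3*theta/2) + 9*theta**4*exp(3*theta/2) - 18*theta**3*exp(3/2)*exp(3*theta/2) + 18*theta**3*exp(3*theta/2) - 81*theta**2*exp(3/2)*exp(3*theta/2) + 81*theta**2*exp(3*theta/2) + 24*theta**2*exp(3/2)*exp(3*theta) - 72*theta*exp(3/2)*exp(3*theta/2) + 72*theta*exp(3*theta/2) + 24*theta*exp(3/2)*exp(3*theta) - 180*exp(3/2)*exp(3*theta/2) + 180*exp(3*theta/2) - 96*exp(3/2)*exp(3*theta))/(4*theta**4*exp(3/2)*exp(3*theta) + 8*theta**3*exp(3/2)*exp(3*theta) + 36*theta**2*exp(3/2)*exp(3*theta) + 32*theta*exp(3/2)*exp(3*theta) + 80*exp(3/2)*exp(3*theta)), which is not 0.

d/dtheta[G] = (-4*q*theta**2*exp(3/2)*exp(3*theta/2) - 8*q*theta*exp(3/2)*exp(3*theta/2) - 20*q*exp(3/2)*exp(3*theta/2) + 9*theta**2 - 24*theta*exp(3/2)*exp(3*theta/2) + 18*theta - 24*exp(3/2)*exp(3*theta/2) + 45)/(4*theta**2*exp(3/2)*exp(3*theta/2) + 8*theta*exp(3/2)*exp(3*theta/2) + 20*exp(3/2)*exp(3*theta/2))
d/dtheta[G] - f(theta) = (-9*theta**4*exp(3/2)*exp(3*theta/2) + 9*theta**4*exp(3*theta/2) - 18*theta**3*exp(3/2)*exp(3*theta/2) + 18*theta**3*exp(3*theta/2) - 81*theta**2*exp(3/2)*exp(3*theta/2) + 81*theta**2*exp(3*theta/2) + 24*theta**2*exp(3/2)*exp(3*theta) - 72*theta*exp(3/2)*exp(3*theta/2) + 72*theta*exp(3*theta/2) + 24*theta*exp(3/2)*exp(3*theta) - 180*exp(3/2)*exp(3*theta/2) + 180*exp(3*theta/2) - 96*exp(3/2)*exp(3*theta))/(4*theta**4*exp(3/2)*exp(3*theta) + 8*theta**3*exp(3/2)*exp(3*theta) + 36*theta**2*exp(3/2)*exp(3*theta) + 32*theta*exp(3/2)*exp(3*theta) + 80*exp(3/2)*exp(3*theta)) != 0.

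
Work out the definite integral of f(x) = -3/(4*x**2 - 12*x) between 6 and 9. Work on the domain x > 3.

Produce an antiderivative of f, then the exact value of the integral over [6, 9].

The denominator factors as 4*x*(x - 3); partial fractions split f into directly integrable pieces: -1/(4*(x - 3)) + 1/(4*x).
F(x) = (log(x) - log(x - 3))/4 is an antiderivative of f.
Check: d/dx[(log(x) - log(x - 3))/4] = -3/(4*x**2 - 12*x) = f(x).
F(9) = -log(6)/4 + log(9)/4; F(6) = -log(3)/4 + log(6)/4.
Integral = F(9) - F(6) = -log(6)/2 + log(3)/4 + log(9)/4.

Antiderivative: F(x) = (log(x) - log(x - 3))/4; value = -log(6)/2 + log(3)/4 + log(9)/4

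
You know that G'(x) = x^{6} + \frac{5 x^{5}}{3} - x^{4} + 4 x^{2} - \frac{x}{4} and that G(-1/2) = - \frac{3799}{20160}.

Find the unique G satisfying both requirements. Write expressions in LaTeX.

G(x) = \frac{x^{7}}{7} + \frac{5 x^{6}}{18} - \frac{x^{5}}{5} + \frac{4 x^{3}}{3} - \frac{x^{2}}{8}

Integrate term by term and add the pieces.
A general antiderivative is \frac{x^{7}}{7} + \frac{5 x^{6}}{18} - \frac{x^{5}}{5} + \frac{4 x^{3}}{3} - \frac{x^{2}}{8} + C.
The condition gives C = - \frac{3799}{20160} - (- \frac{3799}{20160}) = 0.
So G(x) = \frac{x^{7}}{7} + \frac{5 x^{6}}{18} - \frac{x^{5}}{5} + \frac{4 x^{3}}{3} - \frac{x^{2}}{8}.
Check: d/dx[\frac{x^{7}}{7} + \frac{5 x^{6}}{18} - \frac{x^{5}}{5} + \frac{4 x^{3}}{3} - \frac{x^{2}}{8}] = x^{6} + \frac{5 x^{5}}{3} - x^{4} + 4 x^{2} - \frac{x}{4} = G'(x).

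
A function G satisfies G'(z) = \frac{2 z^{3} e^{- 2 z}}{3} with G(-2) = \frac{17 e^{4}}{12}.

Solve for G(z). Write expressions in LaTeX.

G(z) = \frac{\left(- 4 z^{3} - 6 z^{2} - 6 z - 3\right) e^{- 2 z}}{12}

G'(z) has the shape u'v + uv' for u = - \frac{z^{3}}{3} - \frac{z^{2}}{2} - \frac{z}{2} - \frac{1}{4} and v = e^{- 2 z} — it is the derivative of the product u*v.
A general antiderivative is \frac{\left(- 4 z^{3} - 6 z^{2} - 6 z - 3\right) e^{- 2 z}}{12} + C.
The condition gives C = \frac{17 e^{4}}{12} - (\frac{17 e^{4}}{12}) = 0.
So G(z) = \frac{\left(- 4 z^{3} - 6 z^{2} - 6 z - 3\right) e^{- 2 z}}{12}.
Check: d/dz[\frac{\left(- 4 z^{3} - 6 z^{2} - 6 z - 3\right) e^{- 2 z}}{12}] = \frac{2 z^{3} e^{- 2 z}}{3} = G'(z).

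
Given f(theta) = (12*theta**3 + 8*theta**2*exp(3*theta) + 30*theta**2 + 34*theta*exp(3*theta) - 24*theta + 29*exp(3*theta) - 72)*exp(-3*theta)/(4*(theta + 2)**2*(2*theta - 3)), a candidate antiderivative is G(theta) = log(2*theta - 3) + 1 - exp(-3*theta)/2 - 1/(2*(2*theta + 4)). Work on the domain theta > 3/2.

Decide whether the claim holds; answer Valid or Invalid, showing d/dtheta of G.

Valid - differentiating G returns exactly f.

d/dtheta[G] = (12*theta**3 + 8*theta**2*exp(3*theta) + 30*theta**2 + 34*theta*exp(3*theta) - 24*theta + 29*exp(3*theta) - 72)/(8*theta**3*exp(3*theta) + 20*theta**2*exp(3*theta) - 16*theta*exp(3*theta) - 48*exp(3*theta))
This equals f(theta) exactly, so the claim holds.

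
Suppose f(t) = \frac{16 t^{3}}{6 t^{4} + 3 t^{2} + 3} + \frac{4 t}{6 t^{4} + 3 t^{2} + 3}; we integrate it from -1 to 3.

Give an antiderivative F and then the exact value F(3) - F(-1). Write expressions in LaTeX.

f matches the chain-rule pattern g'(h)*h' with inner function h(t) = 2 t^{4} + t^{2} + 1; substituting u = h(t) collapses the integral.
F(t) = \frac{2 \log{\left(2 t^{4} + t^{2} + 1 \right)}}{3} is an antiderivative of f.
Check: d/dt[\frac{2 \log{\left(2 t^{4} + t^{2} + 1 \right)}}{3}] = \frac{16 t^{3} + 4 t}{6 t^{4} + 3 t^{2} + 3}, which equals f(t).
F(3) = \frac{2 \log{\left(172 \right)}}{3}; F(-1) = \frac{2 \log{\left(4 \right)}}{3}.
Integral = F(3) - F(-1) = - \frac{2 \log{\left(4 \right)}}{3} + \frac{2 \log{\left(172 \right)}}{3}.

Antiderivative: F(t) = \frac{2 \log{\left(2 t^{4} + t^{2} + 1 \right)}}{3}; value = - \frac{2 \log{\left(4 \right)}}{3} + \frac{2 \log{\left(172 \right)}}{3}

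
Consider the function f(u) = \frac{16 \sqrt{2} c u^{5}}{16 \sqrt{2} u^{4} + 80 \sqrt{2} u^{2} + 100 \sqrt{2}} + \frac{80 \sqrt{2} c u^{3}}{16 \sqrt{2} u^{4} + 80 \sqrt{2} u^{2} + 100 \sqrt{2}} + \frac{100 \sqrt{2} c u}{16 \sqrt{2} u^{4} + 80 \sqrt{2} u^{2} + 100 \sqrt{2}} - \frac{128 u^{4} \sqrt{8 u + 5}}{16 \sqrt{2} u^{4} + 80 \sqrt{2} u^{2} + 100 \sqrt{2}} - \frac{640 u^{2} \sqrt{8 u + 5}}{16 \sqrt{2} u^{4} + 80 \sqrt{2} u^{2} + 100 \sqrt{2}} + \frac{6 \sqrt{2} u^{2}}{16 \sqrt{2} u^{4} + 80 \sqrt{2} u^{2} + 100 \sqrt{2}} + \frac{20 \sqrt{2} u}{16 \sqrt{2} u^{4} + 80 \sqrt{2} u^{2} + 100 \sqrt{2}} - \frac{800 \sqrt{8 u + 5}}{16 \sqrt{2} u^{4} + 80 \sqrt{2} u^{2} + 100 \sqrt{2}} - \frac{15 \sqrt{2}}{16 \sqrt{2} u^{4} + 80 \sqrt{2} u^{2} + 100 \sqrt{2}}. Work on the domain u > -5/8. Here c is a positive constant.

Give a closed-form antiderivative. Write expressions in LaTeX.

An antiderivative is F(u) = \frac{c u^{2}}{2} - \frac{16 u \sqrt{4 u + \frac{5}{2}}}{3} - \frac{3 u}{8 u^{2} + 20} - \frac{10 \sqrt{4 u + \frac{5}{2}}}{3} - \frac{5}{8 u^{2} + 20}.

The integrand splits into summands that can be handled one at a time.
Check: d/du[\frac{c u^{2}}{2} - \frac{16 u \sqrt{4 u + \frac{5}{2}}}{3} - \frac{3 u}{8 u^{2} + 20} - \frac{10 \sqrt{4 u + \frac{5}{2}}}{3} - \frac{5}{8 u^{2} + 20}] = \frac{16 \sqrt{2} c u^{5} \sqrt{8 u + 5} + 80 \sqrt{2} c u^{3} \sqrt{8 u + 5} + 100 \sqrt{2} c u \sqrt{8 u + 5} - 1024 u^{5} - 640 u^{4} - 5120 u^{3} + 6 \sqrt{2} u^{2} \sqrt{8 u + 5} - 3200 u^{2} + 20 \sqrt{2} u \sqrt{8 u + 5} - 6400 u - 15 \sqrt{2} \sqrt{8 u + 5} - 4000}{16 \sqrt{2} u^{4} \sqrt{8 u + 5} + 80 \sqrt{2} u^{2} \sqrt{8 u + 5} + 100 \sqrt{2} \sqrt{8 u + 5}}, which equals f(u).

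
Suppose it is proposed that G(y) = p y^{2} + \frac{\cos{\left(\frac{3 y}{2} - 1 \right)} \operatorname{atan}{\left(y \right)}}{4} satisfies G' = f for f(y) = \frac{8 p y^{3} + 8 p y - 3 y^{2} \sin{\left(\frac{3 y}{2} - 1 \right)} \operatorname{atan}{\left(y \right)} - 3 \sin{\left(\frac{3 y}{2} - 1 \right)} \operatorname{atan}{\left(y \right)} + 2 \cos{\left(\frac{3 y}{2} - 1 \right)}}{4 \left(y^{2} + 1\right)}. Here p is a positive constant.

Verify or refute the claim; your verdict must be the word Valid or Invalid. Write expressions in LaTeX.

Invalid: d/dy[G] - f = \frac{3 y^{2} \sin{\left(\frac{3 y}{2} - 1 \right)} \operatorname{atan}{\left(y \right)} + 3 \sin{\left(\frac{3 y}{2} - 1 \right)} \operatorname{atan}{\left(y \right)} - 2 \cos{\left(\frac{3 y}{2} - 1 \right)}}{8 y^{2} + 8}, which is not 0.

d/dy[G] = \frac{16 p y^{3} + 16 p y - 3 y^{2} \sin{\left(\frac{3 y}{2} - 1 \right)} \operatorname{atan}{\left(y \right)} - 3 \sin{\left(\frac{3 y}{2} - 1 \right)} \operatorname{atan}{\left(y \right)} + 2 \cos{\left(\frac{3 y}{2} - 1 \right)}}{8 y^{2} + 8}
d/dy[G] - f(y) = \frac{3 y^{2} \sin{\left(\frac{3 y}{2} - 1 \right)} \operatorname{atan}{\left(y \right)} + 3 \sin{\left(\frac{3 y}{2} - 1 \right)} \operatorname{atan}{\left(y \right)} - 2 \cos{\left(\frac{3 y}{2} - 1 \right)}}{8 y^{2} + 8} != 0.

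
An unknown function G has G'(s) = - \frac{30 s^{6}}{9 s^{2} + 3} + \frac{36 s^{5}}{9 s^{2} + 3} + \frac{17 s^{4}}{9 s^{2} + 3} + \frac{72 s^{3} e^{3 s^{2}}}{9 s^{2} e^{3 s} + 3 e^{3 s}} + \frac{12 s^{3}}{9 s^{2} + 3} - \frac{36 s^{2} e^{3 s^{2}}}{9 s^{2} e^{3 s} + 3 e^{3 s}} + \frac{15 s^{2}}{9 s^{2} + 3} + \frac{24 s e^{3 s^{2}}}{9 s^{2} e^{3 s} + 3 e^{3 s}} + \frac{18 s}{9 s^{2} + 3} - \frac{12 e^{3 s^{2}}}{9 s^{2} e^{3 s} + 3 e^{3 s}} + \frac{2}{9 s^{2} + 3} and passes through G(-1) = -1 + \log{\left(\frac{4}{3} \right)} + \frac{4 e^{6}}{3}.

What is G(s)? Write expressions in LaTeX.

The integrand splits into summands that can be handled one at a time.
A general antiderivative is - \frac{2 s^{5}}{3} + s^{4} + s^{3} + \frac{2 s}{3} + \frac{4 e^{3 s^{2} - 3 s}}{3} + \log{\left(s^{2} + \frac{1}{3} \right)} + C.
The condition gives C = -1 + \log{\left(\frac{4}{3} \right)} + \frac{4 e^{6}}{3} - (\log{\left(\frac{4}{3} \right)} + \frac{4 e^{6}}{3}) = -1.
So G(s) = - \frac{2 s^{5}}{3} + s^{4} + s^{3} + \frac{2 s}{3} + \log{\left(s^{2} + \frac{1}{3} \right)} - 1 + \frac{4 e^{- 3 s} e^{3 s^{2}}}{3}.
Check: d/ds[- \frac{2 s^{5}}{3} + s^{4} + s^{3} + \frac{2 s}{3} + \log{\left(s^{2} + \frac{1}{3} \right)} - 1 + \frac{4 e^{- 3 s} e^{3 s^{2}}}{3}] = \frac{- 30 s^{6} e^{3 s} + 36 s^{5} e^{3 s} + 17 s^{4} e^{3 s} + 12 s^{3} e^{3 s} + 72 s^{3} e^{3 s^{2}} + 15 s^{2} e^{3 s} - 36 s^{2} e^{3 s^{2}} + 18 s e^{3 s} + 24 s e^{3 s^{2}} + 2 e^{3 s} - 12 e^{3 s^{2}}}{9 s^{2} e^{3 s} + 3 e^{3 s}}, which equals G'(s).

G(s) = - \frac{2 s^{5}}{3} + s^{4} + s^{3} + \frac{2 s}{3} + \log{\left(s^{2} + \frac{1}{3} \right)} - 1 + \frac{4 e^{- 3 s} e^{3 s^{2}}}{3}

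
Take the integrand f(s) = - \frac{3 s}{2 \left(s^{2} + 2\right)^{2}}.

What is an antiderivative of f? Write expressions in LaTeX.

An antiderivative is F(s) = \frac{3}{4 s^{2} + 8}.

f matches the chain-rule pattern g'(h)*h' with inner function h(s) = 4 s^{2} + 8; substituting u = h(s) collapses the integral.
Check: d/ds[\frac{3}{4 s^{2} + 8}] = - \frac{3 s}{2 s^{4} + 8 s^{2} + 8}, which equals f(s).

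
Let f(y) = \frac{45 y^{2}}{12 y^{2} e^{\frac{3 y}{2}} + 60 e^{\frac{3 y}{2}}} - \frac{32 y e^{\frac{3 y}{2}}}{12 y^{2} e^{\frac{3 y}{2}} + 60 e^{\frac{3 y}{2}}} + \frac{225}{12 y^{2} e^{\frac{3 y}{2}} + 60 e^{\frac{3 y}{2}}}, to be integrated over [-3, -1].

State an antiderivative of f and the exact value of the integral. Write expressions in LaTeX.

Integrate term by term and add the pieces.
F(y) = - \frac{4 \log{\left(y^{2} + 5 \right)}}{3} - \frac{5 e^{- \frac{3 y}{2}}}{2} is an antiderivative of f.
Check: d/dy[- \frac{4 \log{\left(y^{2} + 5 \right)}}{3} - \frac{5 e^{- \frac{3 y}{2}}}{2}] = \frac{45 y^{2} - 32 y e^{\frac{3 y}{2}} + 225}{12 y^{2} e^{\frac{3 y}{2}} + 60 e^{\frac{3 y}{2}}}, which equals f(y).
F(-1) = - \frac{5 e^{\frac{3}{2}}}{2} - \frac{4 \log{\left(6 \right)}}{3}; F(-3) = - \frac{5 e^{\frac{9}{2}}}{2} - \frac{4 \log{\left(14 \right)}}{3}.
Integral = F(-1) - F(-3) = - \frac{5 e^{\frac{3}{2}}}{2} - \frac{4 \log{\left(6 \right)}}{3} + \frac{4 \log{\left(14 \right)}}{3} + \frac{5 e^{\frac{9}{2}}}{2}.

Antiderivative: F(y) = - \frac{4 \log{\left(y^{2} + 5 \right)}}{3} - \frac{5 e^{- \frac{3 y}{2}}}{2}; value = - \frac{5 e^{\frac{3}{2}}}{2} - \frac{4 \log{\left(6 \right)}}{3} + \frac{4 \log{\left(14 \right)}}{3} + \frac{5 e^{\frac{9}{2}}}{2}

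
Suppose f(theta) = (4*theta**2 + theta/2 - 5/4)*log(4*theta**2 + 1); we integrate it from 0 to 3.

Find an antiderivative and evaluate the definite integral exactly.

Antiderivative: F(theta) = 4*theta**3*log(4*theta**2 + 1)/3 - 8*theta**3/9 + theta**2*log(4*theta**2 + 1)/4 - theta**2/4 - 5*theta*log(4*theta**2 + 1)/4 + 19*theta/6 + log(theta**2 + 1/4)/16 - 19*atan(2*theta)/12; value = -67/4 - 19*atan(6)/12 + log(4)/16 + log(37/4)/16 + 69*log(37)/2

Whatever form F(theta) takes, F'(theta) = f(theta) is non-negotiable.
F(theta) = 4*theta**3*log(4*theta**2 + 1)/3 - 8*theta**3/9 + theta**2*log(4*theta**2 + 1)/4 - theta**2/4 - 5*theta*log(4*theta**2 + 1)/4 + 19*theta/6 + log(theta**2 + 1/4)/16 - 19*atan(2*theta)/12 is an antiderivative of f.
Check: d/dtheta[4*theta**3*log(4*theta**2 + 1)/3 - 8*theta**3/9 + theta**2*log(4*theta**2 + 1)/4 - theta**2/4 - 5*theta*log(4*theta**2 + 1)/4 + 19*theta/6 + log(theta**2 + 1/4)/16 - 19*atan(2*theta)/12] = 4*theta**2*log(4*theta**2 + 1) + theta*log(4*theta**2 + 1)/2 - 5*log(4*theta**2 + 1)/4, which equals f(theta).
F(3) = -67/4 - 19*atan(6)/12 + log(37/4)/16 + 69*log(37)/2; F(0) = -log(4)/16.
Integral = F(3) - F(0) = -67/4 - 19*atan(6)/12 + log(4)/16 + log(37/4)/16 + 69*log(37)/2.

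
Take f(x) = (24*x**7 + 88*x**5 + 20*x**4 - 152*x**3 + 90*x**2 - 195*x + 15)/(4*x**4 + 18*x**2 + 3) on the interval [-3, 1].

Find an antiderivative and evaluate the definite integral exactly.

Recover f(x) by differentiating a candidate F(x); any mismatch rules it out.
F(x) = 3*x**4/2 - 5*x**2/2 + 5*x - 5*log(2*x**4/3 + 3*x**2 + 1/2) is an antiderivative of f.
Check: d/dx[3*x**4/2 - 5*x**2/2 + 5*x - 5*log(2*x**4/3 + 3*x**2 + 1/2)] = (24*x**7 + 88*x**5 + 20*x**4 - 152*x**3 + 90*x**2 - 195*x + 15)/(4*x**4 + 18*x**2 + 3) = f(x).
F(1) = 4 - 5*log(25/6); F(-3) = 84 - 5*log(163/2).
Integral = F(1) - F(-3) = -80 - 5*log(25/6) + 5*log(163/2).

Antiderivative: F(x) = 3*x**4/2 - 5*x**2/2 + 5*x - 5*log(2*x**4/3 + 3*x**2 + 1/2); value = -80 - 5*log(25/6) + 5*log(163/2)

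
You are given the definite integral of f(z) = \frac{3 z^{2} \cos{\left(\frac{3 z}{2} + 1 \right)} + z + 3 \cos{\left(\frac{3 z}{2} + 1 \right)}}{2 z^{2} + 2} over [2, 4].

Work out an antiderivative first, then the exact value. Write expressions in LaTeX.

Recover f(z) by differentiating a candidate F(z); any mismatch rules it out.
F(z) = \frac{\log{\left(z^{2} + 1 \right)}}{4} + \sin{\left(\frac{3 z}{2} + 1 \right)} is an antiderivative of f.
Check: d/dz[\frac{\log{\left(z^{2} + 1 \right)}}{4} + \sin{\left(\frac{3 z}{2} + 1 \right)}] = \frac{3 z^{2} \cos{\left(\frac{3 z}{2} + 1 \right)} + z + 3 \cos{\left(\frac{3 z}{2} + 1 \right)}}{2 z^{2} + 2} = f(z).
F(4) = \sin{\left(7 \right)} + \frac{\log{\left(17 \right)}}{4}; F(2) = \sin{\left(4 \right)} + \frac{\log{\left(5 \right)}}{4}.
Integral = F(4) - F(2) = - \frac{\log{\left(10 \right)}}{4} + \sin{\left(7 \right)} - \sin{\left(4 \right)} + \frac{\log{\left(34 \right)}}{4}.

Antiderivative: F(z) = \frac{\log{\left(z^{2} + 1 \right)}}{4} + \sin{\left(\frac{3 z}{2} + 1 \right)}; value = - \frac{\log{\left(10 \right)}}{4} + \sin{\left(7 \right)} - \sin{\left(4 \right)} + \frac{\log{\left(34 \right)}}{4}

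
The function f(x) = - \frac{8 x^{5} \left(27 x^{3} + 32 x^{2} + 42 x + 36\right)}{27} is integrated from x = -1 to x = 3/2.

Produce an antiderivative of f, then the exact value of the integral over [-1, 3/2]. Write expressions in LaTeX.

f has the shape u'v + uv' for u = \frac{16 x^{6}}{9} and v = - \frac{x^{3}}{2} - \frac{2 x^{2}}{3} - x - 1 — it is the derivative of the product u*v.
F(x) = - \frac{8 x^{9}}{9} - \frac{32 x^{8}}{27} - \frac{16 x^{7}}{9} - \frac{16 x^{6}}{9} is an antiderivative of f.
Check: d/dx[- \frac{8 x^{9}}{9} - \frac{32 x^{8}}{27} - \frac{16 x^{7}}{9} - \frac{16 x^{6}}{9}] = - 8 x^{8} - \frac{256 x^{7}}{27} - \frac{112 x^{6}}{9} - \frac{32 x^{5}}{3}, which equals f(x).
F(3/2) = - \frac{7371}{64}; F(-1) = - \frac{8}{27}.
Integral = F(3/2) - F(-1) = - \frac{198505}{1728}.

Antiderivative: F(x) = - \frac{8 x^{9}}{9} - \frac{32 x^{8}}{27} - \frac{16 x^{7}}{9} - \frac{16 x^{6}}{9}; value = - \frac{198505}{1728}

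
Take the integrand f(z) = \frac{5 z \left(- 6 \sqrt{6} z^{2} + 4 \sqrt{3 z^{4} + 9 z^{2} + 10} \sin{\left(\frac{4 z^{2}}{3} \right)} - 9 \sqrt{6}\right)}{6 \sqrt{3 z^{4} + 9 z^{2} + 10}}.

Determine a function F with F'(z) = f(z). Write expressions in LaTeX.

An antiderivative is F(z) = - 5 \sqrt{\frac{z^{4}}{2} + \frac{3 z^{2}}{2} + \frac{5}{3}} - \frac{5 \cos{\left(\frac{4 z^{2}}{3} \right)}}{4}.

Differentiate the proposed F(z) back; it has to land on f(z) exactly.
Check: d/dz[- 5 \sqrt{\frac{z^{4}}{2} + \frac{3 z^{2}}{2} + \frac{5}{3}} - \frac{5 \cos{\left(\frac{4 z^{2}}{3} \right)}}{4}] = \frac{- 30 \sqrt{6} z^{3} + 20 z \sqrt{3 z^{4} + 9 z^{2} + 10} \sin{\left(\frac{4 z^{2}}{3} \right)} - 45 \sqrt{6} z}{6 \sqrt{3 z^{4} + 9 z^{2} + 10}}, which equals f(z).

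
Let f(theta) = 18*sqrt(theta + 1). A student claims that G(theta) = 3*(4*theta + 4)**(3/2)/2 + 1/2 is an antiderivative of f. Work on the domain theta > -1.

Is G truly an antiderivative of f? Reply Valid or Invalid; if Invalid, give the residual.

d/dtheta[G] = 18*sqrt(theta + 1)
This equals f(theta) exactly, so the claim holds.

Valid - the claim checks out under differentiation.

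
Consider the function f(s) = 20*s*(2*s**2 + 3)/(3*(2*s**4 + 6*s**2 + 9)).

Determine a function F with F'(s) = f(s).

The substitution u = 2*s**4/3 + 2*s**2 + 3 works: f is exactly (dF/du)*(du/ds) for that inner function.
Check: d/ds[5*log(2*s**4/3 + 2*s**2 + 3)/3] = (40*s**3 + 60*s)/(6*s**4 + 18*s**2 + 27), which equals f(s).

An antiderivative is F(s) = 5*log(2*s**4/3 + 2*s**2 + 3)/3.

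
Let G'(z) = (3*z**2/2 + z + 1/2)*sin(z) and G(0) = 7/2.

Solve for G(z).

G(z) = -(3*z**2*cos(z) - 6*z*sin(z) + 2*z*cos(z) - 2*sin(z) - 5*cos(z) - 2)/2

A first test for any G(z): its z-derivative must equal the given G'(z).
A general antiderivative is -3*z**2*cos(z)/2 + 3*z*sin(z) - z*cos(z) + sin(z) + 5*cos(z)/2 + C.
The condition gives C = 7/2 - (5/2) = 1.
So G(z) = -(3*z**2*cos(z) - 6*z*sin(z) + 2*z*cos(z) - 2*sin(z) - 5*cos(z) - 2)/2.
Check: d/dz[-(3*z**2*cos(z) - 6*z*sin(z) + 2*z*cos(z) - 2*sin(z) - 5*cos(z) - 2)/2] = 3*z**2*sin(z)/2 + z*sin(z) + sin(z)/2, which equals G'(z).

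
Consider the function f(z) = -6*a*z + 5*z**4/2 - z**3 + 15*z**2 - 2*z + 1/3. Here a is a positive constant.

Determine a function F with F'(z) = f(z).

The integrand splits into summands that can be handled one at a time.
Check: d/dz[-3*a*z**2 + z**5/2 - z**4/4 + 5*z**3 - z**2 + z/3] = -6*a*z + 5*z**4/2 - z**3 + 15*z**2 - 2*z + 1/3 = f(z).

An antiderivative is F(z) = -3*a*z**2 + z**5/2 - z**4/4 + 5*z**3 - z**2 + z/3.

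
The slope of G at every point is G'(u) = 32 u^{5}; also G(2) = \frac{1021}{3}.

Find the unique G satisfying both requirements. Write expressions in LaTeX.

G(u) = \frac{16 u^{6} - 3}{3}

Differentiate the proposed G(u) back; it has to land on the given G'(u).
A general antiderivative is \frac{16 u^{6}}{3} + C.
The condition gives C = \frac{1021}{3} - (\frac{1024}{3}) = -1.
So G(u) = \frac{16 u^{6} - 3}{3}.
Check: d/du[\frac{16 u^{6} - 3}{3}] = 32 u^{5} = G'(u).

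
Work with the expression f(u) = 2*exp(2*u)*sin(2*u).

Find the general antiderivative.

Any candidate F(u) must reproduce f(u) exactly when differentiated.
Check: d/du[(sin(2*u) - cos(2*u))*exp(2*u)/2] = 2*exp(2*u)*sin(2*u) = f(u).

F(u) = (sin(2*u) - cos(2*u))*exp(2*u)/2 + C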